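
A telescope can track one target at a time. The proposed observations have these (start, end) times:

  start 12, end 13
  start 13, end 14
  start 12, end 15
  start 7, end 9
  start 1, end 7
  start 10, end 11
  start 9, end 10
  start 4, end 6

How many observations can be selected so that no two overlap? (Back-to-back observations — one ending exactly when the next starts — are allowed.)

Sorted by end: (4,6)  (1,7)  (7,9)  (9,10)  (10,11)  (12,13)  (13,14)  (12,15)
take (4,6); take (7,9); take (9,10); take (10,11); take (12,13); take (13,14); skip (12,15).
Selected 6 observations.

6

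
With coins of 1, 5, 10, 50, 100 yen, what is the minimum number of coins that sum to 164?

164 = 1×100 + 1×50 + 1×10 + 4×1
Total coins = 1 + 1 + 1 + 4 = 7

7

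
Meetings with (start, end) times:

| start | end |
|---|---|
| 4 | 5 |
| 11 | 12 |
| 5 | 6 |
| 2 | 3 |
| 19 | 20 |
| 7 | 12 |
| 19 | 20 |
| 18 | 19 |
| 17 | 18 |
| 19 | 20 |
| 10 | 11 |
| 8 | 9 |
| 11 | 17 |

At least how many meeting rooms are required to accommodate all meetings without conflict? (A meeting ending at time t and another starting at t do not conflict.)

Count concurrent intervals with a sweep; the peak is the room count.
Events (time:±→running): 2:+→1 3:-→0 4:+→1 5:-→0 5:+→1 6:-→0 7:+→1 8:+→2 9:-→1 10:+→2 11:-→1 11:+→2 11:+→3 … peak 3.

3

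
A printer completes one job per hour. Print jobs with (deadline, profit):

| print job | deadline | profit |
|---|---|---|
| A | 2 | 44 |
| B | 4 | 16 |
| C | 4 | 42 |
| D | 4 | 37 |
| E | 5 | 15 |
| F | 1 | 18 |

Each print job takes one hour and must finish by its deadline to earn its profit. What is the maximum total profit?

156

Sort by profit descending; place each in the latest free slot ≤ its deadline.
Profit order: A=44 C=42 D=37 F=18 B=16 E=15
Assign: A→slot 2, C→slot 4, D→slot 3, F→slot 1, B skipped, E→slot 5.
Slots: [1:F] [2:A] [3:D] [4:C] [5:E]
Profit = 18 + 44 + 37 + 42 + 15 = 156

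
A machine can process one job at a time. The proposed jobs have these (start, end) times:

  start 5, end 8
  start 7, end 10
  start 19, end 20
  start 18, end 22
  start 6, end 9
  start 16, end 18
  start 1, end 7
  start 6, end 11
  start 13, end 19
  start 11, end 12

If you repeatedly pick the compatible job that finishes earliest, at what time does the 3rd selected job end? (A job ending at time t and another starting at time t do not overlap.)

By end time: (1,7), (5,8), (6,9), (7,10), (6,11), (11,12), (16,18), (13,19), (19,20), (18,22).
Pick (1,7); next start ≥ 7 → (7,10); next start ≥ 10 → (11,12); next start ≥ 12 → (16,18); next start ≥ 18 → (19,20).
Selected: (1,7) (7,10) (11,12) (16,18) (19,20)

12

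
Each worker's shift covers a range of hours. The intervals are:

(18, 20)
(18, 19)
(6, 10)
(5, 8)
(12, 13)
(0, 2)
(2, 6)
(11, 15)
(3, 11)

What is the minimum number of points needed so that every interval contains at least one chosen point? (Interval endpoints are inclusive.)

4

By right end: [0,2]  [2,6]  [5,8]  [6,10]  [3,11]  [12,13]  [11,15]  [18,19]  [18,20]
[0,2] uncovered → point at 2; [5,8] uncovered → point at 8; [12,13] uncovered → point at 13; [18,19] uncovered → point at 19.
Points: 2, 8, 13, 19 (4 total).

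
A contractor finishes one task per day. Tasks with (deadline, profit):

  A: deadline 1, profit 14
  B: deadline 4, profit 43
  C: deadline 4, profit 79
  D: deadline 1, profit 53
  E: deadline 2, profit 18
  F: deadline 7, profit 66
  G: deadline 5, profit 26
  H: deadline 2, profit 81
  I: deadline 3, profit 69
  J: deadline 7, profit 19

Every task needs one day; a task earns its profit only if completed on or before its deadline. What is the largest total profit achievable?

393

By profit: H(d2,81), C(d4,79), I(d3,69), F(d7,66), D(d1,53), B(d4,43), G(d5,26), J(d7,19), E(d2,18), A(d1,14)
H→slot 2; C→slot 4; I→slot 3; F→slot 7; D→slot 1; B skipped; G→slot 5; J→slot 6; E skipped; A skipped.
Profit = 53 + 81 + 69 + 79 + 26 + 19 + 66 = 393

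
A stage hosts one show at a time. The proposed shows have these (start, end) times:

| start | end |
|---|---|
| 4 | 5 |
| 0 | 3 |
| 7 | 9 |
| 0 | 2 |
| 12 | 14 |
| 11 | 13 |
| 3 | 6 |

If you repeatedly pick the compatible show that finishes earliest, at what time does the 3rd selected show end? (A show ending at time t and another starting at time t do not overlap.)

9

Order by finish time; keep every interval that doesn't clash with the previous kept one.
Sorted by end: (0,2)  (0,3)  (4,5)  (3,6)  (7,9)  (11,13)  (12,14)
take (0,2); take (4,5); take (7,9); take (11,13); skip (12,14).
Selected: (0,2) (4,5) (7,9) (11,13)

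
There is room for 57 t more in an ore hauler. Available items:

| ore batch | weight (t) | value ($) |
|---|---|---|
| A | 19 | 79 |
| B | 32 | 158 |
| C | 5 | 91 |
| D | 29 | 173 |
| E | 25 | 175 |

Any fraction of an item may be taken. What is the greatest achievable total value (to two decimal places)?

Greedy by value/weight ratio, highest first.
Order: C (91/5=18.20) > E (175/25=7.00) > D (173/29=5.97) > B (158/32=4.94) > A (79/19=4.16)
Fill: take C (5 @ 91) → take E (25 @ 175) → take 27/29 of D → 161.07; 57/57 used.
Total value = 427.07

427.07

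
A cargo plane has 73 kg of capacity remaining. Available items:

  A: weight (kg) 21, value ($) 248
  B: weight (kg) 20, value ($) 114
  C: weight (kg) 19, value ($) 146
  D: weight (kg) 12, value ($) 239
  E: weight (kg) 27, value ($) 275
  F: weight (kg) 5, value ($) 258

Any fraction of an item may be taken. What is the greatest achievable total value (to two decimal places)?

Greedy by value/weight ratio, highest first.
Ratios (sorted): F 51.60, D 19.92, A 11.81, E 10.19, C 7.68, B 5.70
take F (5 @ 258); take D (12 @ 239); take A (21 @ 248); take E (27 @ 275); take 8/19 of C → 61.47. Capacity used 73/73.
Total value = 1081.47

1081.47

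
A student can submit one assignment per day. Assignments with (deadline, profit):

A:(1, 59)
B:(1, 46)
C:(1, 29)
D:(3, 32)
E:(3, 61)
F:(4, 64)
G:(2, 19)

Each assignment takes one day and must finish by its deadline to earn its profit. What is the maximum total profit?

Take jobs in profit order; each goes to the latest open slot no later than its deadline.
Profit order: F=64 E=61 A=59 B=46 D=32 C=29 G=19
Assign: F→slot 4, E→slot 3, A→slot 1, B skipped, D→slot 2, C skipped, G skipped.
Slots: [1:A] [2:D] [3:E] [4:F]
Profit = 59 + 32 + 61 + 64 = 216

216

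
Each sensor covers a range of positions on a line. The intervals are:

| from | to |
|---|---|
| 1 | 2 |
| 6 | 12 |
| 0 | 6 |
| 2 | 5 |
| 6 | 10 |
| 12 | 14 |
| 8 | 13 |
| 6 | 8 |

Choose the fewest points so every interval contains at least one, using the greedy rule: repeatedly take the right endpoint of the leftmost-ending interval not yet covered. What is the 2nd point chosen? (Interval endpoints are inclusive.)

8

Process intervals by earliest right end; each time one isn't hit yet, stab at its right endpoint.
Sorted: [1,2] [2,5] [0,6] [6,8] [6,10] [6,12] [8,13] [12,14]
{[1,2],[2,5],[0,6]} hit by 2; {[6,8],[6,10],[6,12],[8,13]} hit by 8; {[12,14]} hit by 14.
Points: 2, 8, 14 (3 total).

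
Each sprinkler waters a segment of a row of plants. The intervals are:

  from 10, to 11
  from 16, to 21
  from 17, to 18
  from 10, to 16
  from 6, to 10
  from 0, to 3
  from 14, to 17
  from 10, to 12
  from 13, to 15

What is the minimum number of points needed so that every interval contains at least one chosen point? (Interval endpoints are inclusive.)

4

Sorted: [0,3] [6,10] [10,11] [10,12] [13,15] [10,16] [14,17] [17,18] [16,21]
{[0,3]} hit by 3; {[6,10],[10,11],[10,12]} hit by 10; {[13,15],[10,16],[14,17]} hit by 15; {[17,18],[16,21]} hit by 18.
Points: 3, 10, 15, 18 (4 total).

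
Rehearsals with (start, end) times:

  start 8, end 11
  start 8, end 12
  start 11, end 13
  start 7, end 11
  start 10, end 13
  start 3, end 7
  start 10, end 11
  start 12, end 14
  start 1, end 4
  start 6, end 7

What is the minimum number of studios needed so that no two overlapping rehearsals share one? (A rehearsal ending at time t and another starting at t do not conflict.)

5

The answer is the maximum number of intervals overlapping at any instant.
starts: [1, 3, 6, 7, 8, 8, 10, 10, 11, 12]
ends:   [4, 7, 7, 11, 11, 11, 12, 13, 13, 14]
s1→1 s3→2 e4→1 s6→2 e7→1 e7→0 s7→1 s8→2 s8→3 s10→4 s10→5  — peak 5.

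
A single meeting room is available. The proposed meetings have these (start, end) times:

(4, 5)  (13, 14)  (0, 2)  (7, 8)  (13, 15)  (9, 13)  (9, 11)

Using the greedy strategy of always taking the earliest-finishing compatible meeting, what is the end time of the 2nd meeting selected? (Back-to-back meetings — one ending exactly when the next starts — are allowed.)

5

By end time: (0,2), (4,5), (7,8), (9,11), (9,13), (13,14), (13,15).
Pick (0,2); next start ≥ 2 → (4,5); next start ≥ 5 → (7,8); next start ≥ 8 → (9,11); next start ≥ 11 → (13,14).
Selected: (0,2) (4,5) (7,8) (9,11) (13,14)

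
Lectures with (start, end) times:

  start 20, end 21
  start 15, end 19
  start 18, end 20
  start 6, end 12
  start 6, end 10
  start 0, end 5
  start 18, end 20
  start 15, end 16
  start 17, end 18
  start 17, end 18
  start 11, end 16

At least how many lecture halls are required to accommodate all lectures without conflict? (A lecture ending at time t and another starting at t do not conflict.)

3

Events (time:±→running): 0:+→1 5:-→0 6:+→1 6:+→2 10:-→1 11:+→2 12:-→1 15:+→2 15:+→3 … peak 3.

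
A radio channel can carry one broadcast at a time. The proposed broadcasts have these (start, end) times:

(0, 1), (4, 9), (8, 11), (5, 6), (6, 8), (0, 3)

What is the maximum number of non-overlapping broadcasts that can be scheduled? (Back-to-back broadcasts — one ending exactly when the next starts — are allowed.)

4

By end time: (0,1), (0,3), (5,6), (6,8), (4,9), (8,11).
Pick (0,1); next start ≥ 1 → (5,6); next start ≥ 6 → (6,8); next start ≥ 8 → (8,11).
Selected 4 broadcasts.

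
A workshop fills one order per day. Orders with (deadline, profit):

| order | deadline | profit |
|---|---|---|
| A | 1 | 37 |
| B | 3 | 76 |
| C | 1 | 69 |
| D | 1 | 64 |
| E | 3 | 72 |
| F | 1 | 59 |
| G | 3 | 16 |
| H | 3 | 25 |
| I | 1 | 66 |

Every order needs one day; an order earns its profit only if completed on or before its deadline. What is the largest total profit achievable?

217

Sort by profit descending; place each in the latest free slot ≤ its deadline.
Profit order: B=76 E=72 C=69 I=66 D=64 F=59 A=37 H=25 G=16
Assign: B→slot 3, E→slot 2, C→slot 1, I skipped, D skipped, F skipped, A skipped, H skipped, G skipped.
Slots: [1:C] [2:E] [3:B]
Profit = 69 + 72 + 76 = 217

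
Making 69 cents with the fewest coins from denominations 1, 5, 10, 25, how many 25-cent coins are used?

2

Use the largest denomination that fits, subtract, and repeat.
69 = 2×25 + 1×10 + 1×5 + 4×1
Count of 25: 2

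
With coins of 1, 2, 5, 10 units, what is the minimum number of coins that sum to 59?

Use the largest denomination that fits, subtract, and repeat.
59 = 5×10 + 1×5 + 2×2
Total coins = 5 + 1 + 2 = 8

8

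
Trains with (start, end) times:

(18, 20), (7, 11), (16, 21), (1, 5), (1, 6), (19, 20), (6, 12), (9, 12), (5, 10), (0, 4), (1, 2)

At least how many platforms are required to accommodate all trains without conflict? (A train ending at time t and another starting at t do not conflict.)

Events (time:±→running): 0:+→1 1:+→2 1:+→3 1:+→4 … peak 4.

4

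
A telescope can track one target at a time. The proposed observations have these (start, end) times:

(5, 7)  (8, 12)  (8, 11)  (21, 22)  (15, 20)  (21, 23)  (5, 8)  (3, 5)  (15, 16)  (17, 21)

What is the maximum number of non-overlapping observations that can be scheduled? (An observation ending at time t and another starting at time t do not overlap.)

6

Sort by end time and greedily take each interval whose start is ≥ the last chosen end.
Sorted by end: (3,5)  (5,7)  (5,8)  (8,11)  (8,12)  (15,16)  (15,20)  (17,21)  (21,22)  (21,23)
take (3,5); take (5,7); take (8,11); take (15,16); take (17,21); take (21,22); skip (21,23).
Selected 6 observations.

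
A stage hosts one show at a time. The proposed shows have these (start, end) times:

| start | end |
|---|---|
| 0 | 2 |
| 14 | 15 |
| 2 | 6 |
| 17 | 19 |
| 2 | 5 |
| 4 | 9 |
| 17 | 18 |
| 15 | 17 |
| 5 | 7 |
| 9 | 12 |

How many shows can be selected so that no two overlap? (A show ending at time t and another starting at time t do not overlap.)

7

Sorted by end: (0,2)  (2,5)  (2,6)  (5,7)  (4,9)  (9,12)  (14,15)  (15,17)  (17,18)  (17,19)
take (0,2); take (2,5); take (5,7); take (9,12); take (14,15); take (15,17); take (17,18); skip (17,19).
Selected 7 shows.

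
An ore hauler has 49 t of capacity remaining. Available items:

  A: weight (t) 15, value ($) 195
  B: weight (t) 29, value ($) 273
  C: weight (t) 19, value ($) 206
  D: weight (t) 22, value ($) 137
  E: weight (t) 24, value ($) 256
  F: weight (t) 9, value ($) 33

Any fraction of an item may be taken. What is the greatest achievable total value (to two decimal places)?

Order: A (195/15=13.00) > C (206/19=10.84) > E (256/24=10.67) > B (273/29=9.41) > D (137/22=6.23) > F (33/9=3.67)
Fill: take A (15 @ 195) → take C (19 @ 206) → take 15/24 of E → 160.00; 49/49 used.
Total value = 561.00

561.00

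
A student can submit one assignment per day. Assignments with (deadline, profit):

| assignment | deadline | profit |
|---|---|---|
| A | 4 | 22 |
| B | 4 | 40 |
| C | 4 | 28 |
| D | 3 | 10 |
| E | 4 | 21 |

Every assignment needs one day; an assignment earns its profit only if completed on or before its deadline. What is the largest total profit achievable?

111

Sort by profit descending; place each in the latest free slot ≤ its deadline.
Profit order: B=40 C=28 A=22 E=21 D=10
Assign: B→slot 4, C→slot 3, A→slot 2, E→slot 1, D skipped.
Slots: [1:E] [2:A] [3:C] [4:B]
Profit = 21 + 22 + 28 + 40 = 111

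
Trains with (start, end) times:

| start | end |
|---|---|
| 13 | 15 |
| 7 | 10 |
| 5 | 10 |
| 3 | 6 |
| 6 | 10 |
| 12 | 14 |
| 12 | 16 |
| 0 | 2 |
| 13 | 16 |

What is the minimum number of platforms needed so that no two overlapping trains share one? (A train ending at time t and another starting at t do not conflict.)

Count concurrent intervals with a sweep; the peak is the room count.
Events (time:±→running): 0:+→1 2:-→0 3:+→1 5:+→2 6:-→1 6:+→2 7:+→3 10:-→2 10:-→1 10:-→0 12:+→1 12:+→2 13:+→3 13:+→4 … peak 4.

4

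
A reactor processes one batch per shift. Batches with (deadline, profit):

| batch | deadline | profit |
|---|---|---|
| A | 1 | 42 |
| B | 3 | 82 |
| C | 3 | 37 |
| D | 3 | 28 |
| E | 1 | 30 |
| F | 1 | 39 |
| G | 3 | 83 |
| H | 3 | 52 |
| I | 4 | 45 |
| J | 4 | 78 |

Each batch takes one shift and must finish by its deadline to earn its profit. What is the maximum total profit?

Take jobs in profit order; each goes to the latest open slot no later than its deadline.
Profit order: G=83 B=82 J=78 H=52 I=45 A=42 F=39 C=37 E=30 D=28
Assign: G→slot 3, B→slot 2, J→slot 4, H→slot 1, I skipped, A skipped, F skipped, C skipped, E skipped, D skipped.
Slots: [1:H] [2:B] [3:G] [4:J]
Profit = 52 + 82 + 83 + 78 = 295

295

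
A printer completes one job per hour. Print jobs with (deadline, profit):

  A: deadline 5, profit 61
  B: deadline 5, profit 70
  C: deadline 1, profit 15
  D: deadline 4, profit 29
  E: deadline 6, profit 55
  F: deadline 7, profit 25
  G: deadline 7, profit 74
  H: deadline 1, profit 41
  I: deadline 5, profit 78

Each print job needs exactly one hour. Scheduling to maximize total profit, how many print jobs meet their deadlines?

7

Profit order: I=78 G=74 B=70 A=61 E=55 H=41 D=29 F=25 C=15
Assign: I→slot 5, G→slot 7, B→slot 4, A→slot 3, E→slot 6, H→slot 1, D→slot 2, F skipped, C skipped.
Slots: [1:H] [2:D] [3:A] [4:B] [5:I] [6:E] [7:G]
7 of 9 scheduled.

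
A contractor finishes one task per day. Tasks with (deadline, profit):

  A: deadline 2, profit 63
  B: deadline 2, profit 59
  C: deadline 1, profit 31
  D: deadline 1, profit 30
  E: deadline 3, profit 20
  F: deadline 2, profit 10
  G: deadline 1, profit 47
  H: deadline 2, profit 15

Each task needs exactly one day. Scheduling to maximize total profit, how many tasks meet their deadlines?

3

Profit order: A=63 B=59 G=47 C=31 D=30 E=20 H=15 F=10
Assign: A→slot 2, B→slot 1, G skipped, C skipped, D skipped, E→slot 3, H skipped, F skipped.
Slots: [1:B] [2:A] [3:E]
3 of 8 scheduled.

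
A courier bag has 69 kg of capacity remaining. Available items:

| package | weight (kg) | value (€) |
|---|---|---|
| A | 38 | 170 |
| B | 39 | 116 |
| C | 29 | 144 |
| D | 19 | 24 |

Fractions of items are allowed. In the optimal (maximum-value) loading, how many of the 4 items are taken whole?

2

Greedy by value/weight ratio, highest first.
Ratios (sorted): C 4.97, A 4.47, B 2.97, D 1.26
take C (29 @ 144); take A (38 @ 170); take 2/39 of B → 5.95. Capacity used 69/69.
2 item(s) taken whole; one partial (take 2/39 of B).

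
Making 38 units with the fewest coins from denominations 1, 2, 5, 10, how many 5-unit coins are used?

1

38 − 3×10→8 − 1×5→3 − 1×2→1 − 1×1→0
Count of 5: 1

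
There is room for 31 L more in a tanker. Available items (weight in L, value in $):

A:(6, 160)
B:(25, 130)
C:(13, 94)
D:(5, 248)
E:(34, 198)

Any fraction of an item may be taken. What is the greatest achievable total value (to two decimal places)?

Sort by value per unit weight and fill in that order.
Ratios (sorted): D 49.60, A 26.67, C 7.23, E 5.82, B 5.20
take D (5 @ 248); take A (6 @ 160); take C (13 @ 94); take 7/34 of E → 40.76. Capacity used 31/31.
Total value = 542.76

542.76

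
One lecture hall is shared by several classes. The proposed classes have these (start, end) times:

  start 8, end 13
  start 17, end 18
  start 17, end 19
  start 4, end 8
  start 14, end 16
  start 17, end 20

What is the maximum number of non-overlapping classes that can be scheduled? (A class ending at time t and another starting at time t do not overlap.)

4

Sort by end time and greedily take each interval whose start is ≥ the last chosen end.
Sorted by end: (4,8)  (8,13)  (14,16)  (17,18)  (17,19)  (17,20)
take (4,8); take (8,13); take (14,16); take (17,18); skip (17,19).
Selected 4 classes.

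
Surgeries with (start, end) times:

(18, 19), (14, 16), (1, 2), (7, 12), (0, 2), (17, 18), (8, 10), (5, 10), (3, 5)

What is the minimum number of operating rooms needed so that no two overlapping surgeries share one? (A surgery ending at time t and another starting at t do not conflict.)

3

starts: [0, 1, 3, 5, 7, 8, 14, 17, 18]
ends:   [2, 2, 5, 10, 10, 12, 16, 18, 19]
s0→1 s1→2 e2→1 e2→0 s3→1 e5→0 s5→1 s7→2 s8→3  — peak 3.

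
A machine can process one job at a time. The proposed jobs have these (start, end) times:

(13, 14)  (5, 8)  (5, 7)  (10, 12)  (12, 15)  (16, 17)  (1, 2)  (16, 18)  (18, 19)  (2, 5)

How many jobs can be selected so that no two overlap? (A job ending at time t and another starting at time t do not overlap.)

7

By end time: (1,2), (2,5), (5,7), (5,8), (10,12), (13,14), (12,15), (16,17), (16,18), (18,19).
Pick (1,2); next start ≥ 2 → (2,5); next start ≥ 5 → (5,7); next start ≥ 7 → (10,12); next start ≥ 12 → (13,14); next start ≥ 14 → (16,17); next start ≥ 17 → (18,19).
Selected 7 jobs.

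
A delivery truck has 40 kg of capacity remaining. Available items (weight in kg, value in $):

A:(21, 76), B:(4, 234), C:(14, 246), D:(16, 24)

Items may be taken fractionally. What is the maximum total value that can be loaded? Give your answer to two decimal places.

Order: B (234/4=58.50) > C (246/14=17.57) > A (76/21=3.62) > D (24/16=1.50)
Fill: take B (4 @ 234) → take C (14 @ 246) → take A (21 @ 76) → take 1/16 of D → 1.50; 40/40 used.
Total value = 557.50

557.50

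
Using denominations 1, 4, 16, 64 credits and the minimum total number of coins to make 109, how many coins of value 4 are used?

109 = 1×64 + 2×16 + 3×4 + 1×1
Count of 4: 3

3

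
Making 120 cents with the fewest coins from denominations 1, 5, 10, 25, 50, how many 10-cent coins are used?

Greedy: take as many of the largest coin as possible, then repeat with the remainder.
120 = 2×50 + 2×10
Count of 10: 2

2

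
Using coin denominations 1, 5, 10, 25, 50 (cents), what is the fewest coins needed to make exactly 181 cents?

181 − 3×50→31 − 1×25→6 − 1×5→1 − 1×1→0
Total coins = 3 + 1 + 1 + 1 = 6

6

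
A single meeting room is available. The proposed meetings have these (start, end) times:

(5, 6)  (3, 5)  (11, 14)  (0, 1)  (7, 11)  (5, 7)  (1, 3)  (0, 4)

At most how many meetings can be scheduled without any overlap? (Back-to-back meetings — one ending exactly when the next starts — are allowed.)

Order by finish time; keep every interval that doesn't clash with the previous kept one.
Sorted by end: (0,1)  (1,3)  (0,4)  (3,5)  (5,6)  (5,7)  (7,11)  (11,14)
take (0,1); take (1,3); skip (0,4); take (3,5); take (5,6); take (7,11); take (11,14).
Selected 6 meetings.

6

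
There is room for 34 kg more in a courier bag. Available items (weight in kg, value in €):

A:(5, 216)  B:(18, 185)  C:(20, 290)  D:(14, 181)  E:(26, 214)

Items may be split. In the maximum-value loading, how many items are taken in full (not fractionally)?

2

Order: A (216/5=43.20) > C (290/20=14.50) > D (181/14=12.93) > B (185/18=10.28) > E (214/26=8.23)
Fill: take A (5 @ 216) → take C (20 @ 290) → take 9/14 of D → 116.36; 34/34 used.
2 item(s) taken whole; one partial (take 9/14 of D).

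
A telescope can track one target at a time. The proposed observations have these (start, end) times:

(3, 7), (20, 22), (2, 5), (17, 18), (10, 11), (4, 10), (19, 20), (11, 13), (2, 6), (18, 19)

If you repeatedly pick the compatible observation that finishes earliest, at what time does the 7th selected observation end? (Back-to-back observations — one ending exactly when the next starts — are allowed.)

Greedy by earliest finish: after sorting by end time, pick each interval compatible with the last pick.
By end time: (2,5), (2,6), (3,7), (4,10), (10,11), (11,13), (17,18), (18,19), (19,20), (20,22).
Pick (2,5); next start ≥ 5 → (10,11); next start ≥ 11 → (11,13); next start ≥ 13 → (17,18); next start ≥ 18 → (18,19); next start ≥ 19 → (19,20); next start ≥ 20 → (20,22).
Selected: (2,5) (10,11) (11,13) (17,18) (18,19) (19,20) (20,22)

22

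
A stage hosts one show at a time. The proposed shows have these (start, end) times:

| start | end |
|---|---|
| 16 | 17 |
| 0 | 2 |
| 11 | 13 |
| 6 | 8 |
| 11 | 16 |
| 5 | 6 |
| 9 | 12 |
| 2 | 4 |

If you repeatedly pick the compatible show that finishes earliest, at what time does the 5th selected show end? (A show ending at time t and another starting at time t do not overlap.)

12

Sort by end time and greedily take each interval whose start is ≥ the last chosen end.
Sorted by end: (0,2)  (2,4)  (5,6)  (6,8)  (9,12)  (11,13)  (11,16)  (16,17)
take (0,2); take (2,4); take (5,6); take (6,8); take (9,12); skip (11,16); take (16,17).
Selected: (0,2) (2,4) (5,6) (6,8) (9,12) (16,17)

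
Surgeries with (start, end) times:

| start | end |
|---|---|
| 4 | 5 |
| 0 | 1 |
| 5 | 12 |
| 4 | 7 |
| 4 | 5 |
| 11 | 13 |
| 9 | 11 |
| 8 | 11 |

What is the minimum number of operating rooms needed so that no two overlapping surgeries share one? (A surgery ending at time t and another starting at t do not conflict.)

The answer is the maximum number of intervals overlapping at any instant.
starts: [0, 4, 4, 4, 5, 8, 9, 11]
ends:   [1, 5, 5, 7, 11, 11, 12, 13]
s0→1 e1→0 s4→1 s4→2 s4→3  — peak 3.

3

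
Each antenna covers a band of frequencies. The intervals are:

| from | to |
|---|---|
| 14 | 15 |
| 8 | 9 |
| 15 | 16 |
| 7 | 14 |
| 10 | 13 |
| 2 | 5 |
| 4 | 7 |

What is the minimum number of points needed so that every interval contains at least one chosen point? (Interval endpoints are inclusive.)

By right end: [2,5]  [4,7]  [8,9]  [10,13]  [7,14]  [14,15]  [15,16]
[2,5] uncovered → point at 5; [8,9] uncovered → point at 9; [10,13] uncovered → point at 13; [14,15] uncovered → point at 15.
Points: 5, 9, 13, 15 (4 total).

4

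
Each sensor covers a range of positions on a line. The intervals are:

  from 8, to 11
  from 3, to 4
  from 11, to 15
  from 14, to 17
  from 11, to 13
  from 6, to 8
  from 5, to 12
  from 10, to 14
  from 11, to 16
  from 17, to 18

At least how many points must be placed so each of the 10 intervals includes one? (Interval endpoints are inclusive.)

4

Sorted: [3,4] [6,8] [8,11] [5,12] [11,13] [10,14] [11,15] [11,16] [14,17] [17,18]
{[3,4]} hit by 4; {[6,8],[8,11],[5,12]} hit by 8; {[11,13],[10,14],[11,15],[11,16]} hit by 13; {[14,17],[17,18]} hit by 17.
Points: 4, 8, 13, 17 (4 total).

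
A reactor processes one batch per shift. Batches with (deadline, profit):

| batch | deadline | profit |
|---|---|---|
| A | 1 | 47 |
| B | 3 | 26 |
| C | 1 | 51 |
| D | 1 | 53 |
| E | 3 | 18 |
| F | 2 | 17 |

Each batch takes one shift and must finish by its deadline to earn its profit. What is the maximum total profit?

97

Take jobs in profit order; each goes to the latest open slot no later than its deadline.
By profit: D(d1,53), C(d1,51), A(d1,47), B(d3,26), E(d3,18), F(d2,17)
D→slot 1; C skipped; A skipped; B→slot 3; E→slot 2; F skipped.
Profit = 53 + 18 + 26 = 97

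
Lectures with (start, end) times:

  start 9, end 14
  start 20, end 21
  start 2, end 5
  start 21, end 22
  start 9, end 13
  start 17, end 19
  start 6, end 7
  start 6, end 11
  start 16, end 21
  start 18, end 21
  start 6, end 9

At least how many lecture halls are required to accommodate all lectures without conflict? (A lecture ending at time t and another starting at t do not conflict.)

The answer is the maximum number of intervals overlapping at any instant.
starts: [2, 6, 6, 6, 9, 9, 16, 17, 18, 20, 21]
ends:   [5, 7, 9, 11, 13, 14, 19, 21, 21, 21, 22]
s2→1 e5→0 s6→1 s6→2 s6→3  — peak 3.

3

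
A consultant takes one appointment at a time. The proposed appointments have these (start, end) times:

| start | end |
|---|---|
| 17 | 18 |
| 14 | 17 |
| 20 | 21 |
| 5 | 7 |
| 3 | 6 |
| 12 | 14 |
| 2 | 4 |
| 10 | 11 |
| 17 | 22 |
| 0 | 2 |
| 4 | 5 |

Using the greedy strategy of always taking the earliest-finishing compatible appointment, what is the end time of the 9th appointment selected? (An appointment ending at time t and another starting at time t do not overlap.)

By end time: (0,2), (2,4), (4,5), (3,6), (5,7), (10,11), (12,14), (14,17), (17,18), (20,21), (17,22).
Pick (0,2); next start ≥ 2 → (2,4); next start ≥ 4 → (4,5); next start ≥ 5 → (5,7); next start ≥ 7 → (10,11); next start ≥ 11 → (12,14); next start ≥ 14 → (14,17); next start ≥ 17 → (17,18); next start ≥ 18 → (20,21).
Selected: (0,2) (2,4) (4,5) (5,7) (10,11) (12,14) (14,17) (17,18) (20,21)

21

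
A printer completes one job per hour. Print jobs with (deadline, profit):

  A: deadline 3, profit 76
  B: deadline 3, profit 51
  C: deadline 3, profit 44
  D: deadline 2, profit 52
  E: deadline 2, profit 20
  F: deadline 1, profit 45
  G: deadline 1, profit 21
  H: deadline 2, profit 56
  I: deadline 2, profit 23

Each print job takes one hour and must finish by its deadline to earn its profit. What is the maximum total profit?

Take jobs in profit order; each goes to the latest open slot no later than its deadline.
Profit order: A=76 H=56 D=52 B=51 F=45 C=44 I=23 G=21 E=20
Assign: A→slot 3, H→slot 2, D→slot 1, B skipped, F skipped, C skipped, I skipped, G skipped, E skipped.
Slots: [1:D] [2:H] [3:A]
Profit = 52 + 56 + 76 = 184

184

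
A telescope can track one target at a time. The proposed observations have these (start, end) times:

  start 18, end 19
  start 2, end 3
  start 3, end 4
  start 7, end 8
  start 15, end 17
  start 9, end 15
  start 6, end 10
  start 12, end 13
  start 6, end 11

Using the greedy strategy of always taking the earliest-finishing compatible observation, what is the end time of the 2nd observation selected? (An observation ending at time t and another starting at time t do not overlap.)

4

Order by finish time; keep every interval that doesn't clash with the previous kept one.
Sorted by end: (2,3)  (3,4)  (7,8)  (6,10)  (6,11)  (12,13)  (9,15)  (15,17)  (18,19)
take (2,3); take (3,4); take (7,8); skip (6,10); take (12,13); skip (9,15); take (15,17); take (18,19).
Selected: (2,3) (3,4) (7,8) (12,13) (15,17) (18,19)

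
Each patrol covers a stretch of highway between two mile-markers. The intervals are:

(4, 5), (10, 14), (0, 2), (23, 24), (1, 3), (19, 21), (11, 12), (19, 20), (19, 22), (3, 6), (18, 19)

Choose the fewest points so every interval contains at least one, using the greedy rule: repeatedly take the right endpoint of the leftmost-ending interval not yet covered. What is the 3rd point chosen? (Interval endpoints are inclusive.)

12

Sorted: [0,2] [1,3] [4,5] [3,6] [11,12] [10,14] [18,19] [19,20] [19,21] [19,22] [23,24]
{[0,2],[1,3]} hit by 2; {[4,5],[3,6]} hit by 5; {[11,12],[10,14]} hit by 12; {[18,19],[19,20],[19,21],[19,22]} hit by 19; {[23,24]} hit by 24.
Points: 2, 5, 12, 19, 24 (5 total).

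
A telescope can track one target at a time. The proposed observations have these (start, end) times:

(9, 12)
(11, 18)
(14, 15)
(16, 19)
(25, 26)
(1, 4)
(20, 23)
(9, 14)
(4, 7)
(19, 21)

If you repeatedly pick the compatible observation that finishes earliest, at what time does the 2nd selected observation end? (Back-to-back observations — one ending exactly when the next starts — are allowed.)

Sort by end time and greedily take each interval whose start is ≥ the last chosen end.
Sorted by end: (1,4)  (4,7)  (9,12)  (9,14)  (14,15)  (11,18)  (16,19)  (19,21)  (20,23)  (25,26)
take (1,4); take (4,7); take (9,12); skip (9,14); take (14,15); take (16,19); take (19,21); take (25,26).
Selected: (1,4) (4,7) (9,12) (14,15) (16,19) (19,21) (25,26)

7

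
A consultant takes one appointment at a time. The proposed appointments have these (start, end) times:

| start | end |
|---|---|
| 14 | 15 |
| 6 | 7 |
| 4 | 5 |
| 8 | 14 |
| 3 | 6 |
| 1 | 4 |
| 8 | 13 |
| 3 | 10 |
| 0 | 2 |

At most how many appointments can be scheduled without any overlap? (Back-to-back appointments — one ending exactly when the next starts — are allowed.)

5

By end time: (0,2), (1,4), (4,5), (3,6), (6,7), (3,10), (8,13), (8,14), (14,15).
Pick (0,2); next start ≥ 2 → (4,5); next start ≥ 5 → (6,7); next start ≥ 7 → (8,13); next start ≥ 13 → (14,15).
Selected 5 appointments.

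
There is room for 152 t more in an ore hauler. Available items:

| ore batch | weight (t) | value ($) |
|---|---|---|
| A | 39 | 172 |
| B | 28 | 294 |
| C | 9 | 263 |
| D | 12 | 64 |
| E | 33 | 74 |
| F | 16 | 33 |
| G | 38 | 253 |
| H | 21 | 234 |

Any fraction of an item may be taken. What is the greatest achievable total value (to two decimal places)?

1291.21

Order: C (263/9=29.22) > H (234/21=11.14) > B (294/28=10.50) > G (253/38=6.66) > D (64/12=5.33) > A (172/39=4.41) > E (74/33=2.24) > F (33/16=2.06)
Fill: take C (9 @ 263) → take H (21 @ 234) → take B (28 @ 294) → take G (38 @ 253) → take D (12 @ 64) → take A (39 @ 172) → take 5/33 of E → 11.21; 152/152 used.
Total value = 1291.21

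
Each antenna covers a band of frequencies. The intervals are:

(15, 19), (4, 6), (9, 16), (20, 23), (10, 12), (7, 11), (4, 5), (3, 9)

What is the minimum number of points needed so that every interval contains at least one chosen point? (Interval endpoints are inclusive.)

4

Process intervals by earliest right end; each time one isn't hit yet, stab at its right endpoint.
By right end: [4,5]  [4,6]  [3,9]  [7,11]  [10,12]  [9,16]  [15,19]  [20,23]
[4,5] uncovered → point at 5; [7,11] uncovered → point at 11; [15,19] uncovered → point at 19; [20,23] uncovered → point at 23.
Points: 5, 11, 19, 23 (4 total).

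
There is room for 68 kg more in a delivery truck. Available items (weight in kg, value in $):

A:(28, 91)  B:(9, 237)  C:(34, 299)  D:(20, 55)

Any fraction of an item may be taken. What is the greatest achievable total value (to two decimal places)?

617.25

Sort by value per unit weight and fill in that order.
Order: B (237/9=26.33) > C (299/34=8.79) > A (91/28=3.25) > D (55/20=2.75)
Fill: take B (9 @ 237) → take C (34 @ 299) → take 25/28 of A → 81.25; 68/68 used.
Total value = 617.25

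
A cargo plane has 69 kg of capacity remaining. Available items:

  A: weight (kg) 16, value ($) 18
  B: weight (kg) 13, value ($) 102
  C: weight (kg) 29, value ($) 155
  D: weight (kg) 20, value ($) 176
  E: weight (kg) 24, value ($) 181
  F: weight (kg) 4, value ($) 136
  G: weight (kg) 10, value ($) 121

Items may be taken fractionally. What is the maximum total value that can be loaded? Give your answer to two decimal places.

Ratios (sorted): F 34.00, G 12.10, D 8.80, B 7.85, E 7.54, C 5.34, A 1.12
take F (4 @ 136); take G (10 @ 121); take D (20 @ 176); take B (13 @ 102); take 22/24 of E → 165.92. Capacity used 69/69.
Total value = 700.92

700.92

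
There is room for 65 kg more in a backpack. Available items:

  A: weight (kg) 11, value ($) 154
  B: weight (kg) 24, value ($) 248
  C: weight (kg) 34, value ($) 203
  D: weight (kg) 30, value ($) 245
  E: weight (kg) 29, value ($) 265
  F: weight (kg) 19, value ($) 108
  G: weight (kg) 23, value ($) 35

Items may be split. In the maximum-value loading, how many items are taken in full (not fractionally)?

Greedy by value/weight ratio, highest first.
Ratios (sorted): A 14.00, B 10.33, E 9.14, D 8.17, C 5.97, F 5.68, G 1.52
take A (11 @ 154); take B (24 @ 248); take E (29 @ 265); take 1/30 of D → 8.17. Capacity used 65/65.
3 item(s) taken whole; one partial (take 1/30 of D).

3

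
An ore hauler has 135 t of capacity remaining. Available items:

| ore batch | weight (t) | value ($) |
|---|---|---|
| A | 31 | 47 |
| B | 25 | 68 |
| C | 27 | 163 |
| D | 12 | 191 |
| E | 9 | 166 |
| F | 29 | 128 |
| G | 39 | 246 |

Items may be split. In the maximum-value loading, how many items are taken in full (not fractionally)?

5

Ratios (sorted): E 18.44, D 15.92, G 6.31, C 6.04, F 4.41, B 2.72, A 1.52
take E (9 @ 166); take D (12 @ 191); take G (39 @ 246); take C (27 @ 163); take F (29 @ 128); take 19/25 of B → 51.68. Capacity used 135/135.
5 item(s) taken whole; one partial (take 19/25 of B).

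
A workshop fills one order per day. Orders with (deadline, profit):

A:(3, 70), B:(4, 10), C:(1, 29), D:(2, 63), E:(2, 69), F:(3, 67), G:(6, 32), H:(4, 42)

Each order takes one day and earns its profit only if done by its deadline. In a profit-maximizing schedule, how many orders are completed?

Take jobs in profit order; each goes to the latest open slot no later than its deadline.
Profit order: A=70 E=69 F=67 D=63 H=42 G=32 C=29 B=10
Assign: A→slot 3, E→slot 2, F→slot 1, D skipped, H→slot 4, G→slot 6, C skipped, B skipped.
Slots: [1:F] [2:E] [3:A] [4:H] [6:G]
5 of 8 scheduled.

5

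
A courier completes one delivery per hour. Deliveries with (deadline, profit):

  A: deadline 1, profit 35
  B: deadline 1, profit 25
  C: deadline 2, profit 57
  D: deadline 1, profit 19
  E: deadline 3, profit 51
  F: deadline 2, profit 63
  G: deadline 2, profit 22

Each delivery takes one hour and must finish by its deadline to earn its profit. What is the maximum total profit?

Sort by profit descending; place each in the latest free slot ≤ its deadline.
By profit: F(d2,63), C(d2,57), E(d3,51), A(d1,35), B(d1,25), G(d2,22), D(d1,19)
F→slot 2; C→slot 1; E→slot 3; A skipped; B skipped; G skipped; D skipped.
Profit = 57 + 63 + 51 = 171

171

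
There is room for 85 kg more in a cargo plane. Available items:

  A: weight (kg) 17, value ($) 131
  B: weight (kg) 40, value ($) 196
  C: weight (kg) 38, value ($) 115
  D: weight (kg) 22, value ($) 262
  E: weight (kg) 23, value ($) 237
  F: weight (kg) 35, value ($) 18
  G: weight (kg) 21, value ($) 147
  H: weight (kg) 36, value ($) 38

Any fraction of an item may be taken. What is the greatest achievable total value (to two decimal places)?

786.80

Greedy by value/weight ratio, highest first.
Order: D (262/22=11.91) > E (237/23=10.30) > A (131/17=7.71) > G (147/21=7.00) > B (196/40=4.90) > C (115/38=3.03) > H (38/36=1.06) > F (18/35=0.51)
Fill: take D (22 @ 262) → take E (23 @ 237) → take A (17 @ 131) → take G (21 @ 147) → take 2/40 of B → 9.80; 85/85 used.
Total value = 786.80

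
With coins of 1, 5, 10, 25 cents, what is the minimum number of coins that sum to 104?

104 = 4×25 + 4×1
Total coins = 4 + 4 = 8

8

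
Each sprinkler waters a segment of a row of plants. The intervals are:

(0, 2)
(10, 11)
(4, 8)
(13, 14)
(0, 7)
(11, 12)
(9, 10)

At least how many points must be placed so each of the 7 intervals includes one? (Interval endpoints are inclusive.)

Sort by right endpoint; whenever an interval is uncovered, place a point at its right end.
By right end: [0,2]  [0,7]  [4,8]  [9,10]  [10,11]  [11,12]  [13,14]
[0,2] uncovered → point at 2; [4,8] uncovered → point at 8; [9,10] uncovered → point at 10; [11,12] uncovered → point at 12; [13,14] uncovered → point at 14.
Points: 2, 8, 10, 12, 14 (5 total).

5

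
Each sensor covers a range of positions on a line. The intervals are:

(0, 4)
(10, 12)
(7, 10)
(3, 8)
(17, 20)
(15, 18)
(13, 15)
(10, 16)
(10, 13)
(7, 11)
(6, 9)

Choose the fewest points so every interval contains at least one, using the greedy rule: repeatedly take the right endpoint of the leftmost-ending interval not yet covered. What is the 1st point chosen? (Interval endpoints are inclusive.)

4

Sorted: [0,4] [3,8] [6,9] [7,10] [7,11] [10,12] [10,13] [13,15] [10,16] [15,18] [17,20]
{[0,4],[3,8]} hit by 4; {[6,9],[7,10],[7,11]} hit by 9; {[10,12],[10,13]} hit by 12; {[13,15],[10,16],[15,18]} hit by 15; {[17,20]} hit by 20.
Points: 4, 9, 12, 15, 20 (5 total).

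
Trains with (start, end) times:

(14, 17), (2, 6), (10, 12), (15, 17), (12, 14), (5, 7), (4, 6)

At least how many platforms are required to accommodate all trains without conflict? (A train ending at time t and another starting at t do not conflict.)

3

Count concurrent intervals with a sweep; the peak is the room count.
starts: [2, 4, 5, 10, 12, 14, 15]
ends:   [6, 6, 7, 12, 14, 17, 17]
s2→1 s4→2 s5→3  — peak 3.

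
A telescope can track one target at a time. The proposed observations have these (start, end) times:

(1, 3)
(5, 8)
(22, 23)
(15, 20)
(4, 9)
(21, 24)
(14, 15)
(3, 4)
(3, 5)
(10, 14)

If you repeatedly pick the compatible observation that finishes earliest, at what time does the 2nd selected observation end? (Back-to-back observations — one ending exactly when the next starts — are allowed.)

4

Sorted by end: (1,3)  (3,4)  (3,5)  (5,8)  (4,9)  (10,14)  (14,15)  (15,20)  (22,23)  (21,24)
take (1,3); take (3,4); take (5,8); skip (4,9); take (10,14); take (14,15); take (15,20); take (22,23).
Selected: (1,3) (3,4) (5,8) (10,14) (14,15) (15,20) (22,23)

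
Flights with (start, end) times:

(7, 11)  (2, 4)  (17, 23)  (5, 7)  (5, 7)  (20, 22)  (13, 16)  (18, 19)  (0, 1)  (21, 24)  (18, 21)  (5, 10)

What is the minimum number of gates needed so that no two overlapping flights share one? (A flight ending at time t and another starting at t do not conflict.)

3

The answer is the maximum number of intervals overlapping at any instant.
Events (time:±→running): 0:+→1 1:-→0 2:+→1 4:-→0 5:+→1 5:+→2 5:+→3 … peak 3.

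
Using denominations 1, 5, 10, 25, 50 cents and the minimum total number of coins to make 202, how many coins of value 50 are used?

202 − 4×50→2 − 2×1→0
Count of 50: 4

4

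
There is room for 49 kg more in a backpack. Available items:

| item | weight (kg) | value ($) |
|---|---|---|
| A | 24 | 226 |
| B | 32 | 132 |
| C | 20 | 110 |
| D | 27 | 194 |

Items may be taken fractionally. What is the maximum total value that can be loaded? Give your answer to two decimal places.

Greedy by value/weight ratio, highest first.
Ratios (sorted): A 9.42, D 7.19, C 5.50, B 4.12
take A (24 @ 226); take 25/27 of D → 179.63. Capacity used 49/49.
Total value = 405.63

405.63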